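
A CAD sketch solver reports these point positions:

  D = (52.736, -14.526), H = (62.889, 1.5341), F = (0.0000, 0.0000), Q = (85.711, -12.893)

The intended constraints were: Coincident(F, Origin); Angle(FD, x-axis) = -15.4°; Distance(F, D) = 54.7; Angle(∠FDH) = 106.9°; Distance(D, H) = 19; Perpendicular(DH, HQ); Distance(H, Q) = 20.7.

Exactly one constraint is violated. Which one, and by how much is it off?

Distance(H, Q) = 20.7 — off by 6.30.

F = (0.00, 0.00) ✓; FD at -15.40° ✓; |FD| = 54.70 ✓; ∠FDH = 106.9° ✓; |DH| = 19.00 ✓; ∠(DH, HQ) = 90.00° ✓; |HQ| = 27.00 ✗.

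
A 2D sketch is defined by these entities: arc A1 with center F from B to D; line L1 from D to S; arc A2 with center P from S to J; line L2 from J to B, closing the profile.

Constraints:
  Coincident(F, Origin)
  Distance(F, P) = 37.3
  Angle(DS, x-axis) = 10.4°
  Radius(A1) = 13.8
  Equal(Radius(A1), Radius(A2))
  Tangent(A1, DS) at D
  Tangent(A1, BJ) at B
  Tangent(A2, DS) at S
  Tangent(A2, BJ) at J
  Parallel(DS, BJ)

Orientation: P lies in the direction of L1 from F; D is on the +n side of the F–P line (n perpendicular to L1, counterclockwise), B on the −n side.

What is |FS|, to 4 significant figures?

39.77

The slot axis is L1's direction at 10.4°, so u = (cos 10.4°, sin 10.4°) = (0.9836, 0.1805) and n = (−sin 10.4°, cos 10.4°) = (-0.1805, 0.9836). F is at the origin and P lies 37.3 along u from F, so P = 37.3·u = (36.69, 6.733). Tangency of A1 to both parallel lines with radius 13.8 puts D and B at F ± 13.8·n: D = (-2.491, 13.57), B = (2.491, -13.57). Equal radii place S and J the same way about P: S = P + 13.8·n = (34.20, 20.31), J = P − 13.8·n = (39.18, -6.840). Then |FS| = |S − F| = 39.77.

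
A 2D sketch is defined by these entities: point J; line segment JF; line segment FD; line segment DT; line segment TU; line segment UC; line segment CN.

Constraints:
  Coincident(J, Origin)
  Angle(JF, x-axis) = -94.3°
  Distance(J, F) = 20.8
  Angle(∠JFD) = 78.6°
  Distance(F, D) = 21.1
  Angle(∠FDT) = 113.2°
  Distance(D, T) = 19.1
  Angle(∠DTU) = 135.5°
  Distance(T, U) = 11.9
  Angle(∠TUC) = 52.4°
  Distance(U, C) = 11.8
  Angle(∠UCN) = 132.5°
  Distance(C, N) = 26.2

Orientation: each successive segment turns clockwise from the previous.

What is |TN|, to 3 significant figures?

24.3

J is at the origin; JF runs at -94.3° with length 20.8, so F = (-1.56, -20.7). ∠JFD = 78.6° gives FD at 164° from the x-axis; with |FD| = 21.1, D = (-21.9, -15.0). ∠FDT = 113.2° gives DT at 97.5° from the x-axis; with |DT| = 19.1, T = (-24.4, 3.90). ∠DTU = 135.5° gives TU at 53.0° from the x-axis; with |TU| = 11.9, U = (-17.2, 13.4). ∠TUC = 52.4° gives UC at -74.6° from the x-axis; with |UC| = 11.8, C = (-14.1, 2.03). ∠UCN = 132.5° gives CN at -122° from the x-axis; with |CN| = 26.2, N = (-28.0, -20.2). Then |TN| = |N − T| = 24.3.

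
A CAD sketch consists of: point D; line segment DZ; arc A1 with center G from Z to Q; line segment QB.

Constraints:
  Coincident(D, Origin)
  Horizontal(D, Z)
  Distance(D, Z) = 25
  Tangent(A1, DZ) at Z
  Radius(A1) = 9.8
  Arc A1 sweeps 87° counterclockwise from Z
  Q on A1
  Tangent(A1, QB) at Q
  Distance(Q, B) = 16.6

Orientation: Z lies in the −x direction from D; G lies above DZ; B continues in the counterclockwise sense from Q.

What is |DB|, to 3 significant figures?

29.6

D is at the origin; DZ is horizontal with |DZ| = 25.0 and Z on the −x side, so Z = (-25.0, 0.00). The tangent condition forces GZ to be normal to DZ, so G = Z + (0, 9.8) = (-25.0, 9.80). On A1, Z sits at bearing -90° from G; an 87° counterclockwise sweep puts Q at bearing -3°, so Q = G + 9.8·(cos -3°, sin -3°) = (-15.2, 9.29). Tangency of A1 to QB means the radius GQ is perpendicular to QB, so QB runs along (−sin -3°, cos -3°); with |QB| = 16.6, B = (-14.3, 25.9). Then |DB| = |B − D| = 29.6.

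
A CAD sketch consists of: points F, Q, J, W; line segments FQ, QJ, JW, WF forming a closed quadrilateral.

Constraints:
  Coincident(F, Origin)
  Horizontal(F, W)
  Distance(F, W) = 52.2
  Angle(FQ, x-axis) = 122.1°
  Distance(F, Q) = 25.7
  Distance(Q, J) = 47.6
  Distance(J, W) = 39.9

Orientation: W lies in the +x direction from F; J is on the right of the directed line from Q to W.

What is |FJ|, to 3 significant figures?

22.2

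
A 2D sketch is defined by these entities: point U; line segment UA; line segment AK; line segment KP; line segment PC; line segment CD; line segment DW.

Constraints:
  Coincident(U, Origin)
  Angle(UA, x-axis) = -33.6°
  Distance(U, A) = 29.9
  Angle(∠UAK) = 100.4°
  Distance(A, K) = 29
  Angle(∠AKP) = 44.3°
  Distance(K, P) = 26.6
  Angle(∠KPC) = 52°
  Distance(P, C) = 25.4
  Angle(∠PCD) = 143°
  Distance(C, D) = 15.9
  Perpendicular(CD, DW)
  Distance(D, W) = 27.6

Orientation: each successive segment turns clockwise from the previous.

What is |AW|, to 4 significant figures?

39.52

U is at the origin; UA runs at -33.6° with length 29.9, so A = (24.90, -16.55). ∠UAK = 100.4° gives AK at -113.2° from the x-axis; with |AK| = 29.0, K = (13.48, -43.20). ∠AKP = 44.3° gives KP at 111.1° from the x-axis; with |KP| = 26.6, P = (3.904, -18.38). ∠KPC = 52.0° gives PC at -16.90° from the x-axis; with |PC| = 25.4, C = (28.21, -25.77). ∠PCD = 143.0° gives CD at -53.90° from the x-axis; with |CD| = 15.9, D = (37.58, -38.62). The perpendicularity gives DW at right angles to CD, so DW runs at -143.9°; with |DW| = 27.6, W = (15.27, -54.88). Then |AW| = |W − A| = 39.52.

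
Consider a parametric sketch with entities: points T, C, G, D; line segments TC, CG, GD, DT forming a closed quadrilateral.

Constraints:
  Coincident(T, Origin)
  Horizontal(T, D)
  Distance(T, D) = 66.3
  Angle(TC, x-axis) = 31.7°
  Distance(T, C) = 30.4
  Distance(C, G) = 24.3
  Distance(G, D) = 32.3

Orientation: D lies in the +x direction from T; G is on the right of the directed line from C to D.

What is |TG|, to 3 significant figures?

35.3

T is at the origin; T and D share the same y with |TD| = 66.3 and D in +x, so D = (66.3, 0). TC runs at 31.7° with |TC| = 30.4, so C = (25.9, 16.0). G is determined by |CG| = 24.3 and |GD| = 32.3 together: it lies at the intersection of circle(C, 24.3) and circle(D, 32.3). With |CD| = 43.5, the foot of the radical line on CD is 16.5 from C and the perpendicular offset is √(24.3² − 16.5²) = 17.8. Taking the right-of-CD solution: G = (34.7, -6.66).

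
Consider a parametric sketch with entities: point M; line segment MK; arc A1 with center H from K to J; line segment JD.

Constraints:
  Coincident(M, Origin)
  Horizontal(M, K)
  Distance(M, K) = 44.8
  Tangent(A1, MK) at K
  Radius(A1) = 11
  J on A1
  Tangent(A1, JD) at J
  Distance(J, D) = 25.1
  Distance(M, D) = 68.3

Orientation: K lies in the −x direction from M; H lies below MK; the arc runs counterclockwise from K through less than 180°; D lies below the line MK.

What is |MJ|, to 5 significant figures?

56.522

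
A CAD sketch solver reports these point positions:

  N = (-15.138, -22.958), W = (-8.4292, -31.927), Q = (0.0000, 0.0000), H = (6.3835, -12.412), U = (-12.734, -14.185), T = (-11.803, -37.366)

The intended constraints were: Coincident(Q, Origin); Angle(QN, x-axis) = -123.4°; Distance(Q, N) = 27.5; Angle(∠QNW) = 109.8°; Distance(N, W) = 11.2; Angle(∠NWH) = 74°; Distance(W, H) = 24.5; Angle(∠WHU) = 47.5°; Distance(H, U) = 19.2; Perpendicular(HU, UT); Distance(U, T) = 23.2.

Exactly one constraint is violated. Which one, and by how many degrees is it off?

Perpendicular(HU, UT) — off by 3.00°.

Q = (0.00, 0.00) ✓; QN at -123.4° ✓; |QN| = 27.50 ✓; ∠QNW = 109.8° ✓; |NW| = 11.20 ✓; ∠NWH = 74.00° ✓; |WH| = 24.50 ✓; ∠WHU = 47.50° ✓; |HU| = 19.20 ✓; ∠(HU, UT) = 87.00° ✗; |UT| = 23.20 ✓.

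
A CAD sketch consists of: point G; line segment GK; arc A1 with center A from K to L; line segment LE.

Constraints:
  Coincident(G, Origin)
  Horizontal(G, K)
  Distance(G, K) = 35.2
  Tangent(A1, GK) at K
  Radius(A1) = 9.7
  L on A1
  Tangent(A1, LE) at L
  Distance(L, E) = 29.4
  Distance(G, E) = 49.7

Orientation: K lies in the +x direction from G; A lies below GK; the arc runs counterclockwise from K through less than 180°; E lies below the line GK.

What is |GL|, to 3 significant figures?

27.8

G is at the origin; GK is horizontal with |GK| = 35.2 and K on the +x side, so K = (35.2, 0.00). Since A1 is tangent to GK there, AK ⟂ GK, so A = K + (0, -9.7) = (35.2, -9.70). Since AL ⟂ LE (tangency), |AE| = √(9.7² + 29.4²) = 31.0 regardless of where L sits on A1. So E lies on both circle(G, 49.7) and circle(A, 31.0); the below-GK intersection is E = (29.4, -40.1). L is the foot of the tangent from E: L = (25.6, -10.9).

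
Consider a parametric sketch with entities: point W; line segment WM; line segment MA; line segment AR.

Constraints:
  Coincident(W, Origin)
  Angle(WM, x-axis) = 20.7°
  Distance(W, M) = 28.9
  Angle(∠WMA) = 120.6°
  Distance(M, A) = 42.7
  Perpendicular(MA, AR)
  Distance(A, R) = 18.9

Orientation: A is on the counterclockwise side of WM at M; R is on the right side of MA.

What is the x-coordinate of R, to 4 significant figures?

52.99

W is at the origin; WM runs at 20.7° with length 28.9, so M = 28.9·(cos 20.7°, sin 20.7°) = (27.03, 10.22). ∠WMA = 120.6°, so MA runs at 20.7° + (180° − 120.6°) = 80.10° from the x-axis; with |MA| = 42.7, A = M + 42.7·(cos 80.10°, sin 80.10°) = (34.38, 52.28). MA is perpendicular to AR; with |AR| = 18.9 on the right of MA, R = A + 18.9·(0.9851, -0.1719) = (52.99, 49.03). So R.x = 52.99.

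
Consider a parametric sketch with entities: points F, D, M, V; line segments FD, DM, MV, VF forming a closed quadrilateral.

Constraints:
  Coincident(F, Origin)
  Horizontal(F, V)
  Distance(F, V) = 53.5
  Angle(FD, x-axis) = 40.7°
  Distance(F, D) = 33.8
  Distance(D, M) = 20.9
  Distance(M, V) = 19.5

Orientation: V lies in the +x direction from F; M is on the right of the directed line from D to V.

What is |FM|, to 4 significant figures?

34.36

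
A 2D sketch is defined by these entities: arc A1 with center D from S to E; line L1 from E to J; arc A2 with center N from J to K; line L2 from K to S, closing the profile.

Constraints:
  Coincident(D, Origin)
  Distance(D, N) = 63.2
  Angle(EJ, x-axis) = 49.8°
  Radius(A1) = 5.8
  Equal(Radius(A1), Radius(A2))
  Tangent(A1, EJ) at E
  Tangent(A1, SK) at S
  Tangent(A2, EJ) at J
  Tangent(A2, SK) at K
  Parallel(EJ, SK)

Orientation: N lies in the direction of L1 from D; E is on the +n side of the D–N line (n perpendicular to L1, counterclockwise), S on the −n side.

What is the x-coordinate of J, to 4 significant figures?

36.36

The slot axis is L1's direction at 49.8°, so u = (cos 49.8°, sin 49.8°) = (0.6455, 0.7638) and n = (−sin 49.8°, cos 49.8°) = (-0.7638, 0.6455). D is at the origin and N lies 63.2 along u from D, so N = 63.2·u = (40.79, 48.27). Tangency of A1 to both parallel lines with radius 5.8 puts E and S at D ± 5.8·n: E = (-4.430, 3.744), S = (4.430, -3.744). Equal radii place J and K the same way about N: J = N + 5.8·n = (36.36, 52.02), K = N − 5.8·n = (45.22, 44.53). So J.x = 36.36.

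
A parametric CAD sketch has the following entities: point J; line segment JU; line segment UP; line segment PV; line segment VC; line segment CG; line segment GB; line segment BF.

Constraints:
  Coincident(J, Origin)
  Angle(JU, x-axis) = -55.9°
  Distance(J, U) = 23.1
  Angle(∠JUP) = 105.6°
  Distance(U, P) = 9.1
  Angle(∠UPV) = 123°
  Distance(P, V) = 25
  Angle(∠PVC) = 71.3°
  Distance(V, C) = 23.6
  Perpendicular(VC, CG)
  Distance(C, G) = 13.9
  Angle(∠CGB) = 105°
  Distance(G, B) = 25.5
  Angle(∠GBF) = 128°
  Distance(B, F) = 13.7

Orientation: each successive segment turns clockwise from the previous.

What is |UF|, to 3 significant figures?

31.9

∠CGB = 105.0° gives GB at -101° from the x-axis; with |GB| = 25.5, B = (0.241, -32.8). ∠GBF = 128.0° gives BF at -153° from the x-axis; with |BF| = 13.7, F = (-12.0, -39.0). Then |UF| = |F − U| = 31.9.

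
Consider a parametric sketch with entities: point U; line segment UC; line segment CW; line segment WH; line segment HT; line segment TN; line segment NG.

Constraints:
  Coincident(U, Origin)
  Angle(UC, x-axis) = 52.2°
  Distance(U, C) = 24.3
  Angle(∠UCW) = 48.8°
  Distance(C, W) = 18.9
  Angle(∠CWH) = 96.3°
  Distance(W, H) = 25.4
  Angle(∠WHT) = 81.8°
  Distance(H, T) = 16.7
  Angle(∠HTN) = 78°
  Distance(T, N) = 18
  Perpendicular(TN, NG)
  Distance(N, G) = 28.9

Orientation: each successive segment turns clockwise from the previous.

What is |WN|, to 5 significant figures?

11.996

U is at the origin; UC runs at 52.2° with length 24.3, so C = (14.894, 19.201). ∠UCW = 48.8° gives CW at -79.000° from the x-axis; with |CW| = 18.9, W = (18.500, 0.64801). ∠CWH = 96.3° gives WH at -162.70° from the x-axis; with |WH| = 25.4, H = (-5.7510, -6.9053). ∠WHT = 81.8° gives HT at 99.100° from the x-axis; with |HT| = 16.7, T = (-8.3922, 9.5845). ∠HTN = 78.0° gives TN at -2.9000° from the x-axis; with |TN| = 18.0, N = (9.5847, 8.6738). Then |WN| = |N − W| = 11.996.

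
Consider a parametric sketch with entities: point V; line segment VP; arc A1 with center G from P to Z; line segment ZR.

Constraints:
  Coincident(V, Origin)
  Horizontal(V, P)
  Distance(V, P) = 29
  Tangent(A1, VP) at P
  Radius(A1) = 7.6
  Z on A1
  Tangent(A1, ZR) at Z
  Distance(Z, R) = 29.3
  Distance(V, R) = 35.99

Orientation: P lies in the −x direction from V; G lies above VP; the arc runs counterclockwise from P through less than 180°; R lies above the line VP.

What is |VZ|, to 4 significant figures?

22.39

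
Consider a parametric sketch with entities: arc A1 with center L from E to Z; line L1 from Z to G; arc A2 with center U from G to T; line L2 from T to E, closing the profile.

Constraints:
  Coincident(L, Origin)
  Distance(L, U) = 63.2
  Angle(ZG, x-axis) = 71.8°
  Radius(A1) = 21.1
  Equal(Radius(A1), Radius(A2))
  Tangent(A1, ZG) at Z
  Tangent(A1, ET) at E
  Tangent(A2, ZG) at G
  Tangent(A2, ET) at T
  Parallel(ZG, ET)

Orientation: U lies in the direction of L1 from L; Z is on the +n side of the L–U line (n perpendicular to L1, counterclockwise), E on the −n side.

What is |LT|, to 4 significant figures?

66.63

The slot axis is L1's direction at 71.8°, so u = (cos 71.8°, sin 71.8°) = (0.3123, 0.9500) and n = (−sin 71.8°, cos 71.8°) = (-0.9500, 0.3123). L is at the origin and U lies 63.2 along u from L, so U = 63.2·u = (19.74, 60.04). Tangency of A1 to both parallel lines with radius 21.1 puts Z and E at L ± 21.1·n: Z = (-20.04, 6.590), E = (20.04, -6.590). Equal radii place G and T the same way about U: G = U + 21.1·n = (-0.3048, 66.63), T = U − 21.1·n = (39.78, 53.45). Then |LT| = |T − L| = 66.63.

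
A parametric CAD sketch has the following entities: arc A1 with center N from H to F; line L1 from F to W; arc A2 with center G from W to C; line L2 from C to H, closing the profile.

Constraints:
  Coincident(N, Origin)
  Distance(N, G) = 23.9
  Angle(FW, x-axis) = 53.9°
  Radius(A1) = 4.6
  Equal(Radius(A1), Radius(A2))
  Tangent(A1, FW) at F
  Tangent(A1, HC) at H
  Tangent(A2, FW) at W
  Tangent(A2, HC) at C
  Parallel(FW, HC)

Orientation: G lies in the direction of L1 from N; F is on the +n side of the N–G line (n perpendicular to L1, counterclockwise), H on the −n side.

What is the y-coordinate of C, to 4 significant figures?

16.60

The slot axis is L1's direction at 53.9°, so u = (cos 53.9°, sin 53.9°) = (0.5892, 0.8080) and n = (−sin 53.9°, cos 53.9°) = (-0.8080, 0.5892). N is at the origin and G lies 23.9 along u from N, so G = 23.9·u = (14.08, 19.31). Tangency of A1 to both parallel lines with radius 4.6 puts F and H at N ± 4.6·n: F = (-3.717, 2.710), H = (3.717, -2.710). Equal radii place W and C the same way about G: W = G + 4.6·n = (10.37, 22.02), C = G − 4.6·n = (17.80, 16.60). So C.y = 16.60.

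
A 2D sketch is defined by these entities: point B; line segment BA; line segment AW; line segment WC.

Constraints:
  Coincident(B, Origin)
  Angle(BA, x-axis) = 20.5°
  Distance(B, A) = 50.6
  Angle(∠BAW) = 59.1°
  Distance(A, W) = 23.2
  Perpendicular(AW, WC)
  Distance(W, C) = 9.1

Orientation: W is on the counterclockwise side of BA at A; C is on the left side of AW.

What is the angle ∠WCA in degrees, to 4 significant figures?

68.58°

B is at the origin; BA runs at 20.5° with length 50.6, so A = 50.6·(cos 20.5°, sin 20.5°) = (47.40, 17.72). ∠BAW = 59.1°, so AW runs at 20.5° + (180° − 59.1°) = 141.4° from the x-axis; with |AW| = 23.2, W = A + 23.2·(cos 141.4°, sin 141.4°) = (29.26, 32.19). The perpendicularity gives WC at right angles to AW; with |WC| = 9.1 on the left of AW, C = W + 9.1·(-0.6239, -0.7815) = (23.59, 25.08). Then cos ∠WCA = CW·CA / (|CW||CA|), giving 68.58°.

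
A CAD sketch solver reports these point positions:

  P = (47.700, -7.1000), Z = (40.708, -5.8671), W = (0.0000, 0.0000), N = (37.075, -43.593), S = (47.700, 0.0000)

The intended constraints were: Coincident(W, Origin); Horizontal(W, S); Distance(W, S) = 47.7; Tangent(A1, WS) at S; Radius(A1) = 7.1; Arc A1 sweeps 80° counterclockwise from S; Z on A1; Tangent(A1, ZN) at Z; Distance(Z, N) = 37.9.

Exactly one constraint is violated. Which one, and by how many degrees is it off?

Tangent(A1, ZN) at Z — off by 4.50°.

W = (0.00, 0.00) ✓; W.y = 0.00, S.y = 0.00 ✓; |WS| = 47.70 ✓; ∠(PS, SW) = 90.00° ✓; |PS| = 7.100 ✓; bearing(P→Z) − bearing(P→S) = 80.00° ✓; |PZ| = 7.100 ✓; ∠(PZ, ZN) = 85.50° ✗; |ZN| = 37.90 ✓.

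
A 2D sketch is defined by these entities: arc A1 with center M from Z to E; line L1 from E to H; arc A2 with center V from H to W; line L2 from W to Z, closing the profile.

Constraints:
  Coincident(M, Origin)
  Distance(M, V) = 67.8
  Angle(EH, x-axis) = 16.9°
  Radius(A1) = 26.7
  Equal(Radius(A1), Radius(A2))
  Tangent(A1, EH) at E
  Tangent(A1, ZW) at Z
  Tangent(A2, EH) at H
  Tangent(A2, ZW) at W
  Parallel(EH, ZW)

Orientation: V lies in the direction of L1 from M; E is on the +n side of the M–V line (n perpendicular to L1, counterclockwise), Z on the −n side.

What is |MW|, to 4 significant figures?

72.87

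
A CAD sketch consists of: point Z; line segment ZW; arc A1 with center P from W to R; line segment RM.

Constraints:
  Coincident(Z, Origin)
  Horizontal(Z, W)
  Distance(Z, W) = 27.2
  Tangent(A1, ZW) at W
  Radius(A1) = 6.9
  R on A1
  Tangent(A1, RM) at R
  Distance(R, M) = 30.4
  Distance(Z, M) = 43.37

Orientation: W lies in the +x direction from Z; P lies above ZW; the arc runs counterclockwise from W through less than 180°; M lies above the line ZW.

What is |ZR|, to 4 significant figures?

34.90

Checks: |PW| = 6.900 ✓; |PR| = 6.900 ✓; ∠(PR, RM) = 90.00° ✓; |RM| = 30.40 ✓; |ZM| = 43.37 ✓.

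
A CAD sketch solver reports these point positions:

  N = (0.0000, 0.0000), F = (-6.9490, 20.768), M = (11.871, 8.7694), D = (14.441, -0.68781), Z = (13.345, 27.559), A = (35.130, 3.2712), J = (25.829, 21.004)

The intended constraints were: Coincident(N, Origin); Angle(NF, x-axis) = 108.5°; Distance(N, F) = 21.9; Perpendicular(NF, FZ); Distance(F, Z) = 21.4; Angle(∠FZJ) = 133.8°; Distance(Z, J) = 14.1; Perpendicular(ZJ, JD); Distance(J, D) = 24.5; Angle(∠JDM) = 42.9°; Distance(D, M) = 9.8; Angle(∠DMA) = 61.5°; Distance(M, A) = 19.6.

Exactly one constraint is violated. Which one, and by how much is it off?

Distance(M, A) = 19.6 — off by 4.30.

N = (0.00, 0.00) ✓; NF at 108.5° ✓; |NF| = 21.90 ✓; ∠(NF, FZ) = 90.00° ✓; |FZ| = 21.40 ✓; ∠FZJ = 133.8° ✓; |ZJ| = 14.10 ✓; ∠(ZJ, JD) = 90.00° ✓; |JD| = 24.50 ✓; ∠JDM = 42.90° ✓; |DM| = 9.800 ✓; ∠DMA = 61.50° ✓; |MA| = 23.90 ✗.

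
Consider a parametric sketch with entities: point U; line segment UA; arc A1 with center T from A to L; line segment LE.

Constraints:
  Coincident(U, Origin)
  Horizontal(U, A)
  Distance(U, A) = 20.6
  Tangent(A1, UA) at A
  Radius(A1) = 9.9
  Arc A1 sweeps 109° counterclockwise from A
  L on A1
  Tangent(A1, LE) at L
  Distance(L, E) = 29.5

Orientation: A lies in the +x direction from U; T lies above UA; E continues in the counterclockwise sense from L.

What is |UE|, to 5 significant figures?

45.790

On A1, A sits at bearing -90° from T; a 109° counterclockwise sweep puts L at bearing 19°, so L = T + 9.9·(cos 19°, sin 19°) = (29.961, 13.123). Tangency of A1 to LE means the radius TL is perpendicular to LE, so LE runs along (−sin 19°, cos 19°); with |LE| = 29.5, E = (20.356, 41.016). Then |UE| = |E − U| = 45.790.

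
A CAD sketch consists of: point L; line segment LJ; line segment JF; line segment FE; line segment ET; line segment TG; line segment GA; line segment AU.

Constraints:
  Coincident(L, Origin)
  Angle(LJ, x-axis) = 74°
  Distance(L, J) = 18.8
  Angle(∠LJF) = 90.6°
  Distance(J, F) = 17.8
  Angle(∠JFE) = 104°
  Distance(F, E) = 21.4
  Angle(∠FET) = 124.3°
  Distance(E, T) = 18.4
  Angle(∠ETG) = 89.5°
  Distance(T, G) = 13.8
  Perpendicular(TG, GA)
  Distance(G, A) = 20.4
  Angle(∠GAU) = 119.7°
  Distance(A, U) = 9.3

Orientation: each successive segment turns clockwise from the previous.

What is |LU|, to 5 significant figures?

24.421

The perpendicularity gives GA at right angles to TG, so GA runs at 32.400°; with |GA| = 20.4, A = (16.201, 4.5394). ∠GAU = 119.7° gives AU at -27.900° from the x-axis; with |AU| = 9.3, U = (24.420, 0.18764). Then |LU| = |U − L| = 24.421.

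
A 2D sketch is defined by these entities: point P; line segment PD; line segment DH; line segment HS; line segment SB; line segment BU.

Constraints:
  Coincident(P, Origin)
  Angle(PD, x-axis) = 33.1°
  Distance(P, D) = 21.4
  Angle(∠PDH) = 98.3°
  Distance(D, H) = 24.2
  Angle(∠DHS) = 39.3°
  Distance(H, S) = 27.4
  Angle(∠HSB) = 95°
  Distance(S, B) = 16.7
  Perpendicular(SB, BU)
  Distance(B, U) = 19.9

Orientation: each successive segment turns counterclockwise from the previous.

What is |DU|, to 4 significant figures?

10.16

P is at the origin; PD runs at 33.1° with length 21.4, so D = (17.93, 11.69). ∠PDH = 98.3° gives DH at 114.8° from the x-axis; with |DH| = 24.2, H = (7.776, 33.65). ∠DHS = 39.3° gives HS at -104.5° from the x-axis; with |HS| = 27.4, S = (0.9160, 7.128). ∠HSB = 95.0° gives SB at -19.50° from the x-axis; with |SB| = 16.7, B = (16.66, 1.553). The perpendicularity gives BU at right angles to SB, so BU runs at 70.50°; with |BU| = 19.9, U = (23.30, 20.31). Then |DU| = |U − D| = 10.16.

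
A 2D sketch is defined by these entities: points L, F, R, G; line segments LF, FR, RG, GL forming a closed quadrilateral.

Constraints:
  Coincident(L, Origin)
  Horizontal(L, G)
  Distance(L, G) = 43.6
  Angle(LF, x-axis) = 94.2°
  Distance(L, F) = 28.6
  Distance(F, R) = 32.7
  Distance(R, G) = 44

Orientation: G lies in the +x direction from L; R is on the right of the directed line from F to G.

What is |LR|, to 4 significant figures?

4.127

L is at the origin; LG is horizontal with |LG| = 43.6 and G in +x, so G = (43.6, 0). LF runs at 94.2° with |LF| = 28.6, so F = (-2.095, 28.52). R is determined by |FR| = 32.7 and |RG| = 44.0 together: it lies at the intersection of circle(F, 32.7) and circle(G, 44.0). With |FG| = 53.87, the foot of the radical line on FG is 18.89 from F and the perpendicular offset is √(32.7² − 18.89²) = 26.69. Taking the right-of-FG solution: R = (-0.2065, -4.122).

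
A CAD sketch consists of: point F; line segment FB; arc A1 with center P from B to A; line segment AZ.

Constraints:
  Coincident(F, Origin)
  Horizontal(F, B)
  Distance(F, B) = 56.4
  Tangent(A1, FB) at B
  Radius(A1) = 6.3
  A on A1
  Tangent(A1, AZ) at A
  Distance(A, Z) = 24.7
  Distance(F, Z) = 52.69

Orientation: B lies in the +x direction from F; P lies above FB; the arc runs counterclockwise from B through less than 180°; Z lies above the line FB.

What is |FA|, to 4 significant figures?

61.93

Checks: ∠(PB, BF) = 90.00° ✓; |PB| = 6.300 ✓; |PA| = 6.300 ✓; ∠(PA, AZ) = 90.00° ✓; |AZ| = 24.70 ✓; |FZ| = 52.69 ✓.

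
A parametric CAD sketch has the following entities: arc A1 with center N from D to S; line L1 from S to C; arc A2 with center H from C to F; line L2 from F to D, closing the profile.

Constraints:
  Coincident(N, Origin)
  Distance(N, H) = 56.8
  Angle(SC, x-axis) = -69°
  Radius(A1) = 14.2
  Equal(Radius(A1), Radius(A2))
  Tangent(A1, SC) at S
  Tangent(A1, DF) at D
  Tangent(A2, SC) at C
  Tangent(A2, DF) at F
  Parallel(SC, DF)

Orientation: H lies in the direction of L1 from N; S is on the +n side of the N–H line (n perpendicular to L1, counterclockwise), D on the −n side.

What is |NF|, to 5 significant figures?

58.548

Tangency of A1 to both parallel lines with radius 14.2 puts S and D at N ± 14.2·n: S = (13.257, 5.0888), D = (-13.257, -5.0888). Equal radii place C and F the same way about H: C = H + 14.2·n = (33.612, -47.939), F = H − 14.2·n = (7.0985, -58.116). Then |NF| = |F − N| = 58.548.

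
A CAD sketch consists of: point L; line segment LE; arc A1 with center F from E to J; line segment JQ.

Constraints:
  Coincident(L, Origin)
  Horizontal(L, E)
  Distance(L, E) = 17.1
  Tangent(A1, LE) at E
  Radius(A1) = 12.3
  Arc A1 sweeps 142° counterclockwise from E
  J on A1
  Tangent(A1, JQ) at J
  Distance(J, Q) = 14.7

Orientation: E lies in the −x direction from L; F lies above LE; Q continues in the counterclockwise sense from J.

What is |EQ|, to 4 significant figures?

31.30

L is at the origin; LE is horizontal with |LE| = 17.1 and E on the −x side, so E = (-17.10, 0.000). A1 meets LE tangentially, so FE is at right angles to LE, so F = E + (0, 12.3) = (-17.10, 12.30). On A1, E sits at bearing -90° from F; a 142° counterclockwise sweep puts J at bearing 52°, so J = F + 12.3·(cos 52°, sin 52°) = (-9.527, 21.99). Tangency of A1 to JQ means the radius FJ is perpendicular to JQ, so JQ runs along (−sin 52°, cos 52°); with |JQ| = 14.7, Q = (-21.11, 31.04). Then |EQ| = |Q − E| = 31.30.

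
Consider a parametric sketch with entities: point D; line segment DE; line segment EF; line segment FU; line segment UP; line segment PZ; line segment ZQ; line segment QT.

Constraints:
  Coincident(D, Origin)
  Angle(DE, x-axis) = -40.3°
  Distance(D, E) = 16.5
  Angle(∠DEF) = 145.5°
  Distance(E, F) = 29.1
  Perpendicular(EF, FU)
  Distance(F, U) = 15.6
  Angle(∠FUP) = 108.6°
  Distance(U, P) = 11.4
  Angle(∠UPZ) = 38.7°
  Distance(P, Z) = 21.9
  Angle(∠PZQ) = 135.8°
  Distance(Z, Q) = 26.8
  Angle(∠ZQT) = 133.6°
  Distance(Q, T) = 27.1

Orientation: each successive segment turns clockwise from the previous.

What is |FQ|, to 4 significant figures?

27.64

D is at the origin; DE runs at -40.3° with length 16.5, so E = (12.58, -10.67). ∠DEF = 145.5° gives EF at -74.80° from the x-axis; with |EF| = 29.1, F = (20.21, -38.75). EF is perpendicular to FU, so FU runs at -164.8°; with |FU| = 15.6, U = (5.159, -42.84). ∠FUP = 108.6° gives UP at 123.8° from the x-axis; with |UP| = 11.4, P = (-1.182, -33.37). ∠UPZ = 38.7° gives PZ at -17.50° from the x-axis; with |PZ| = 21.9, Z = (19.70, -39.96). ∠PZQ = 135.8° gives ZQ at -61.70° from the x-axis; with |ZQ| = 26.8, Q = (32.41, -63.55). Then |FQ| = |Q − F| = 27.64.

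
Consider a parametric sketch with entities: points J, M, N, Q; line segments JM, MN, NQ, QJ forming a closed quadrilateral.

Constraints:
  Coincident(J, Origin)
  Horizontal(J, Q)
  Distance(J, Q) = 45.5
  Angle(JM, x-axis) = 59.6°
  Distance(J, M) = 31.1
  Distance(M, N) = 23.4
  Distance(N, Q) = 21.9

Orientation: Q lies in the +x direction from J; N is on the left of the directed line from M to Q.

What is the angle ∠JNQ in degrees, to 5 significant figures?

80.776°

Checks: |MN| = 23.40 ✓; |NQ| = 21.90 ✓.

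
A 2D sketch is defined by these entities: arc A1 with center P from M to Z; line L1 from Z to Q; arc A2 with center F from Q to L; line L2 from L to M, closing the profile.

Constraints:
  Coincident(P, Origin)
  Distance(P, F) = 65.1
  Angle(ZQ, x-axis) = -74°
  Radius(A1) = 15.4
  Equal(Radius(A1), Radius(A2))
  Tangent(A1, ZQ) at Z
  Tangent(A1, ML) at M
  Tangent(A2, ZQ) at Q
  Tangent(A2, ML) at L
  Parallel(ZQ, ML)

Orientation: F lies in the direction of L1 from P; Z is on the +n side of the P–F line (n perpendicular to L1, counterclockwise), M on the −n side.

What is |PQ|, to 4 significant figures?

66.90

The slot axis is L1's direction at -74.0°, so u = (cos -74.0°, sin -74.0°) = (0.2756, -0.9613) and n = (−sin -74.0°, cos -74.0°) = (0.9613, 0.2756). P is at the origin and F lies 65.1 along u from P, so F = 65.1·u = (17.94, -62.58). Tangency of A1 to both parallel lines with radius 15.4 puts Z and M at P ± 15.4·n: Z = (14.80, 4.245), M = (-14.80, -4.245). Equal radii place Q and L the same way about F: Q = F + 15.4·n = (32.75, -58.33), L = F − 15.4·n = (3.141, -66.82). Then |PQ| = |Q − P| = 66.90.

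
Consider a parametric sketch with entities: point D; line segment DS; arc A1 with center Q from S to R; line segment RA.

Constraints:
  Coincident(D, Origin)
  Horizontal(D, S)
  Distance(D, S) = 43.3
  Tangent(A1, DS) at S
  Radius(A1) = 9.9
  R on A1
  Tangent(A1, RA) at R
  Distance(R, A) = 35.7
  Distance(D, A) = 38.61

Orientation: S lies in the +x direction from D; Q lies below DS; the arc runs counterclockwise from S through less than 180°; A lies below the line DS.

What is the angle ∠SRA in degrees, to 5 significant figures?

150.84°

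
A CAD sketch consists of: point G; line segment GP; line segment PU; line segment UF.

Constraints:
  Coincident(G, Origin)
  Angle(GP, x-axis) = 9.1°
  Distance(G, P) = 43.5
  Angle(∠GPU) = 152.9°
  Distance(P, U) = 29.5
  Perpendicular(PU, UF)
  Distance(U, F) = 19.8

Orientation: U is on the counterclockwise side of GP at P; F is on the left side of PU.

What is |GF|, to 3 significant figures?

68.2

G is at the origin; GP runs at 9.1° with length 43.5, so P = 43.5·(cos 9.1°, sin 9.1°) = (43.0, 6.88). ∠GPU = 152.9°, so PU runs at 9.1° + (180° − 152.9°) = 36.2° from the x-axis; with |PU| = 29.5, U = P + 29.5·(cos 36.2°, sin 36.2°) = (66.8, 24.3). PU is perpendicular to UF; with |UF| = 19.8 on the left of PU, F = U + 19.8·(-0.591, 0.807) = (55.1, 40.3). Then |GF| = |F − G| = 68.2.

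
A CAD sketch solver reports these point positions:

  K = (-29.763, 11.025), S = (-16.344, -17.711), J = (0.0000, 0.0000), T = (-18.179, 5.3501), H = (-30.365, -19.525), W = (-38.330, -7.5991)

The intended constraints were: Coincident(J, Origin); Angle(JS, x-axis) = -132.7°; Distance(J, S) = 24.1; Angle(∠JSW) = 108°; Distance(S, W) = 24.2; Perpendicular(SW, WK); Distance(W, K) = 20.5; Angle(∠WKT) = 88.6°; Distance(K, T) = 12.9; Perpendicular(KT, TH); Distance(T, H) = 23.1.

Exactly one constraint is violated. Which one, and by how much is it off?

Distance(T, H) = 23.1 — off by 4.60.

J = (0.00, 0.00) ✓; JS at -132.7° ✓; |JS| = 24.10 ✓; ∠JSW = 108.0° ✓; |SW| = 24.20 ✓; ∠(SW, WK) = 90.00° ✓; |WK| = 20.50 ✓; ∠WKT = 88.60° ✓; |KT| = 12.90 ✓; ∠(KT, TH) = 90.00° ✓; |TH| = 27.70 ✗.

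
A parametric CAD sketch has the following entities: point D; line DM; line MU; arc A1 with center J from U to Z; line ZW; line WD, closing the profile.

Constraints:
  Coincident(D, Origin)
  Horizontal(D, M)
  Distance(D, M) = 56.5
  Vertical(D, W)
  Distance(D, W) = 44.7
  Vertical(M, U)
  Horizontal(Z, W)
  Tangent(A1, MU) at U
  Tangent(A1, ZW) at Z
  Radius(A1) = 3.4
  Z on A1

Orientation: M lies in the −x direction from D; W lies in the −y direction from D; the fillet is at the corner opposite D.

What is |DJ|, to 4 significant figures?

67.27

D and W share the same x with |DW| = 44.7 and W on the −y side, so W = (0.000, -44.70). The virtual corner opposite D is at (-56.50, -44.70). Tangency of A1 to MU means the radius JU is perpendicular to MU and the tangent condition forces JZ to be normal to ZW, with radius 3.4, so the center J sits 3.4 in from both sides at J = (-53.10, -41.30). Then |DJ| = |J − D| = 67.27.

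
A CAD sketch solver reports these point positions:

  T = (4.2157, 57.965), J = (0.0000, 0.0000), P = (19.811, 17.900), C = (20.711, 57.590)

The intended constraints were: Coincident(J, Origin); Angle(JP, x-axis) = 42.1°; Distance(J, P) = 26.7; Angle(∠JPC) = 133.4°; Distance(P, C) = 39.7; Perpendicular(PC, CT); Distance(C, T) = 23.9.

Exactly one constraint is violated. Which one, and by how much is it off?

Distance(C, T) = 23.9 — off by 7.40.

J = (0.00, 0.00) ✓; JP at 42.10° ✓; |JP| = 26.70 ✓; ∠JPC = 133.4° ✓; |PC| = 39.70 ✓; ∠(PC, CT) = 90.00° ✓; |CT| = 16.50 ✗.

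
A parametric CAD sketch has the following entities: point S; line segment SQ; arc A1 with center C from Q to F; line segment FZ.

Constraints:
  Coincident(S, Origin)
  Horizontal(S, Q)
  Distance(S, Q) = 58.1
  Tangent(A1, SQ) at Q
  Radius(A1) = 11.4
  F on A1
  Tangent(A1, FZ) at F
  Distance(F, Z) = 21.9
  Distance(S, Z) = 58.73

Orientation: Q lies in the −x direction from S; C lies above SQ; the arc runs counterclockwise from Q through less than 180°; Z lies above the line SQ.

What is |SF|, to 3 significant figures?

48.2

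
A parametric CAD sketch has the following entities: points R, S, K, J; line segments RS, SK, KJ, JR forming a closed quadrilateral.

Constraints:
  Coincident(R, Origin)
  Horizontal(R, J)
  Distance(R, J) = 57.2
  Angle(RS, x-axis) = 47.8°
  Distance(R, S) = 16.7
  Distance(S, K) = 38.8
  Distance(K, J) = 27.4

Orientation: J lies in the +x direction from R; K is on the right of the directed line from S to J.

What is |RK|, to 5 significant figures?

40.053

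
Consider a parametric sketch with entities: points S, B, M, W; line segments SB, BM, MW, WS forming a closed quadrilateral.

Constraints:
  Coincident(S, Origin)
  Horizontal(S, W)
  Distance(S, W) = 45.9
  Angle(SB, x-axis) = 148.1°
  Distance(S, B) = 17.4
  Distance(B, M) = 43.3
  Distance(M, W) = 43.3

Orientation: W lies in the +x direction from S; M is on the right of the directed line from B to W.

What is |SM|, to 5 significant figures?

27.867

S is at the origin; S and W share the same y with |SW| = 45.9 and W in +x, so W = (45.9, 0). SB runs at 148.1° with |SB| = 17.4, so B = (-14.772, 9.1948). M is determined by |BM| = 43.3 and |MW| = 43.3 together: it lies at the intersection of circle(B, 43.3) and circle(W, 43.3). With |BW| = 61.365, the foot of the radical line on BW is 30.682 from B and the perpendicular offset is √(43.3² − 30.682²) = 30.553. Taking the right-of-BW solution: M = (10.986, -25.611).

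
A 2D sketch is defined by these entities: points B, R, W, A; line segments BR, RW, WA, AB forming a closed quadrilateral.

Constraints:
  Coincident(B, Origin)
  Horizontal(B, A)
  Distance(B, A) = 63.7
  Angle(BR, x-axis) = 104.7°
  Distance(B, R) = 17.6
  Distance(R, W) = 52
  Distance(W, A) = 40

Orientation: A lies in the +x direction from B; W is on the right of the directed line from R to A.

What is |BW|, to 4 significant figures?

37.19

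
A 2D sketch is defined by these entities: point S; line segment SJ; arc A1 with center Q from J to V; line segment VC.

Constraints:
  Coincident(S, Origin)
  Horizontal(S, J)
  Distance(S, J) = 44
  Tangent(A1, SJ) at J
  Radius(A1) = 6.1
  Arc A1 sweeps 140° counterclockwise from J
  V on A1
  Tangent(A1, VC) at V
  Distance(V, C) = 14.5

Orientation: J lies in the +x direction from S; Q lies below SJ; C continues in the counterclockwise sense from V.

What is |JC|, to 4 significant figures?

21.34

On A1, J sits at bearing 90° from Q; a 140° counterclockwise sweep puts V at bearing 230°, so V = Q + 6.1·(cos 230°, sin 230°) = (40.08, -10.77). A1 meets VC tangentially, so QV is at right angles to VC, so VC runs along (−sin 230°, cos 230°); with |VC| = 14.5, C = (51.19, -20.09). Then |JC| = |C − J| = 21.34.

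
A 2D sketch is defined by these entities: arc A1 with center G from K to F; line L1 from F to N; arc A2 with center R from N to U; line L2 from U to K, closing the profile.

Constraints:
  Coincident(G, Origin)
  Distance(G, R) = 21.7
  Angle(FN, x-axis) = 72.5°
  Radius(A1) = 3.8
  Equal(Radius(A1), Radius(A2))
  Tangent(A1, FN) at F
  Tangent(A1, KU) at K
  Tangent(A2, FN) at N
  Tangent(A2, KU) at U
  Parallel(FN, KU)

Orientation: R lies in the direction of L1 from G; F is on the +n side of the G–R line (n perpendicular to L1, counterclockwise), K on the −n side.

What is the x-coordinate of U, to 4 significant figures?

10.15

The slot axis is L1's direction at 72.5°, so u = (cos 72.5°, sin 72.5°) = (0.3007, 0.9537) and n = (−sin 72.5°, cos 72.5°) = (-0.9537, 0.3007). G is at the origin and R lies 21.7 along u from G, so R = 21.7·u = (6.525, 20.70). Tangency of A1 to both parallel lines with radius 3.8 puts F and K at G ± 3.8·n: F = (-3.624, 1.143), K = (3.624, -1.143). Equal radii place N and U the same way about R: N = R + 3.8·n = (2.901, 21.84), U = R − 3.8·n = (10.15, 19.55). So U.x = 10.15.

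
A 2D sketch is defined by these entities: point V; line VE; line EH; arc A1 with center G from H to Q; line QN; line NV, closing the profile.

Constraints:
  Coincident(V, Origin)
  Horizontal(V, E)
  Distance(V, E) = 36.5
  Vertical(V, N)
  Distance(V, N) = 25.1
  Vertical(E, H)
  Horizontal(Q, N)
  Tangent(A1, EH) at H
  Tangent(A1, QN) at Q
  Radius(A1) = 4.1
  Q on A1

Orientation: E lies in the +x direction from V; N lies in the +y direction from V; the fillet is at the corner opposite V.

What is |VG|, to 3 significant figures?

38.6

VN is vertical with |VN| = 25.1 and N on the +y side, so N = (0.00, 25.1). The virtual corner opposite V is at (36.5, 25.1). A1 meets EH tangentially, so GH is at right angles to EH and A1 meets QN tangentially, so GQ is at right angles to QN, with radius 4.1, so the center G sits 4.1 in from both sides at G = (32.4, 21.0). Then |VG| = |G − V| = 38.6.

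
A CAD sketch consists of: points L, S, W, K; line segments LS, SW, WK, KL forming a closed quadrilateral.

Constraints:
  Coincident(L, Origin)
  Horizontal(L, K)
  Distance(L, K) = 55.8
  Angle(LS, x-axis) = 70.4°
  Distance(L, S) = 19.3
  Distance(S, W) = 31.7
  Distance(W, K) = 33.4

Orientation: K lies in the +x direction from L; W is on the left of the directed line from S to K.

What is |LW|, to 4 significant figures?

45.90

L is at the origin; LK is horizontal with |LK| = 55.8 and K in +x, so K = (55.8, 0). LS runs at 70.4° with |LS| = 19.3, so S = (6.474, 18.18). W is determined by |SW| = 31.7 and |WK| = 33.4 together: it lies at the intersection of circle(S, 31.7) and circle(K, 33.4). With |SK| = 52.57, the foot of the radical line on SK is 25.23 from S and the perpendicular offset is √(31.7² − 25.23²) = 19.19. Taking the left-of-SK solution: W = (36.79, 27.46).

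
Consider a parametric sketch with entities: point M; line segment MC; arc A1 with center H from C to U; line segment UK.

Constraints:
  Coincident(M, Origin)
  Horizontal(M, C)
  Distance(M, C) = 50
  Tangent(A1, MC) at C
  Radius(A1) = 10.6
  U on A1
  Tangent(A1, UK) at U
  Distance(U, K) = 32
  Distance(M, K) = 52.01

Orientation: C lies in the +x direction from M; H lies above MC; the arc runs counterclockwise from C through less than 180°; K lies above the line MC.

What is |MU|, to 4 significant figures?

60.02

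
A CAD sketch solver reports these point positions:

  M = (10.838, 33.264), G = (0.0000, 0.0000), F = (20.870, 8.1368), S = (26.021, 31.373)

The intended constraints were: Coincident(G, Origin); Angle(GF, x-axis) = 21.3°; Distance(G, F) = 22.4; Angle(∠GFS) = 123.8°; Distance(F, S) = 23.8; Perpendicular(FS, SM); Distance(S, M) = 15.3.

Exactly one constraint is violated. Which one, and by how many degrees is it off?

Perpendicular(FS, SM) — off by 5.40°.

G = (0.00, 0.00) ✓; GF at 21.30° ✓; |GF| = 22.40 ✓; ∠GFS = 123.8° ✓; |FS| = 23.80 ✓; ∠(FS, SM) = 95.40° ✗; |SM| = 15.30 ✓.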